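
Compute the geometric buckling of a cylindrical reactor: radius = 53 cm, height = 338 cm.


B^2 = (2.405/R)^2 + (pi/H)^2
B^2 = (2.405/53)^2 + (pi/338)^2
B^2 = 0.0021455 /cm^2

0.0021455


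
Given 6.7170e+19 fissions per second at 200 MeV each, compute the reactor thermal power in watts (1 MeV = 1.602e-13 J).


P = fission_rate * E_MeV * 1.602e-13
P = 6.7170e+19 * 200 * 1.602e-13
P = 2.1521e+09 W

2.1521e+09


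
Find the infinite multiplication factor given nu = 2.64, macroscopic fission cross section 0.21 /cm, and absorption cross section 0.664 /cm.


k_inf = nu * Sigma_f / Sigma_a
k_inf = 2.64 * 0.21 / 0.664
k_inf = 0.83494

0.83494


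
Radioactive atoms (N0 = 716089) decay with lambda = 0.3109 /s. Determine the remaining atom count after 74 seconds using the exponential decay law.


N = N0 * exp(-lambda * t)
N = 716089 * exp(-0.3109 * 74)
N = 7.3001e-05

7.3001e-05


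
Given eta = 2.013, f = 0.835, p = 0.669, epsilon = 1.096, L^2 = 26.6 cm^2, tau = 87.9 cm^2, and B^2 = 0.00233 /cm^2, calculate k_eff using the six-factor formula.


k_inf = eta*f*p*eps = 2.013*0.835*0.669*1.096 = 1.232443
P_TNL = 1/(1 + L^2*B^2) = 1/(1 + 26.6*0.00233) = 0.9416391
P_FNL = exp(-B^2*tau) = exp(-0.00233*87.9) = 0.8148046
k_eff = k_inf * P_TNL * P_FNL = 1.232443 * 0.9416391 * 0.8148046
k_eff = 0.94559

0.94559


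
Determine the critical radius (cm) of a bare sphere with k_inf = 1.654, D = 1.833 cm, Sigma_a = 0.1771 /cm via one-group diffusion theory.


L^2 = D / Sigma_a = 1.833 / 0.1771 = 10.35008 cm^2
B_m^2 = (k_inf - 1) / L^2 = (1.654 - 1) / 10.35008 = 0.06318792 /cm^2
For a bare sphere: B_g = pi/R, so R_c = pi / sqrt(B_m^2)
R_c = pi / sqrt(0.06318792) = 12.498 cm

12.498


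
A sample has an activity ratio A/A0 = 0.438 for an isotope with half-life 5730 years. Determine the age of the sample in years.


lambda = ln(2) / t_half = ln(2) / 5730 = 1.209681e-04 /yr
t = -ln(A/A0) / lambda
t = -ln(0.438) / 1.209681e-04
t = 6824.4 yr

6824.4


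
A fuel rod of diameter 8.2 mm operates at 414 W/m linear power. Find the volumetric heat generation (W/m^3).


r = D / 2 / 1000 = 8.2 / 2 / 1000 = 0.0041 m
q''' = q' / (pi * r^2)
q''' = 414 / (pi * 0.0041^2)
q''' = 7.8394e+06 W/m^3

7.8394e+06


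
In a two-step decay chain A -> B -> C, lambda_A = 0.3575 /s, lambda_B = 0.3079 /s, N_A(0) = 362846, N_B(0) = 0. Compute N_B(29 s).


N_B(t) = lambda_A * N_A0 / (lambda_B - lambda_A) * [exp(-lambda_A*t) - exp(-lambda_B*t)]
exp(-0.3575*29) = 3.143779e-05; exp(-0.3079*29) = 1.324772e-04
N_B = 0.3575 * 362846 / (0.3079 - 0.3575) * (3.143779e-05 - 1.324772e-04)
N_B = 264.25

264.25


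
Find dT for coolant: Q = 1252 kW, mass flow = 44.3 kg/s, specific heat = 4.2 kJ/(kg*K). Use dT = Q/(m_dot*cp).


dT = Q / (m_dot * cp)
dT = 1252 / (44.3 * 4.2)
dT = 6.7290 C

6.7290


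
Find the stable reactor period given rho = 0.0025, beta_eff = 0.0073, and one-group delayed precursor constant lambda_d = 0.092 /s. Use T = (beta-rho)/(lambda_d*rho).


T = (beta - rho) / (lambda_d * rho)
T = (0.0073 - 0.0025) / (0.092 * 0.0025)
T = 20.870 s

20.870


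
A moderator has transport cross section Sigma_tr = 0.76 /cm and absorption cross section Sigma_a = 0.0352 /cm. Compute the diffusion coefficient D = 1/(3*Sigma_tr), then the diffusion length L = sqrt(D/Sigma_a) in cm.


D = 1 / (3 * Sigma_tr) = 1 / (3 * 0.76) = 0.4385965 cm
L = sqrt(D / Sigma_a)
L = sqrt(0.4385965 / 0.0352)
L = 3.5299 cm

3.5299


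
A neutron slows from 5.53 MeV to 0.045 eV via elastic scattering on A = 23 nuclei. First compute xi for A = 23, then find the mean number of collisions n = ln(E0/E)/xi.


xi = 1 + (A-1)^2/(2A)*ln((A-1)/(A+1)) = 0.08448899 (for A = 23)
n = ln(E0/E) / xi
n = ln(5.53e6 / 0.045) / 0.08448899
n = ln(1.228889e+08) / 0.08448899 = 220.46

220.46


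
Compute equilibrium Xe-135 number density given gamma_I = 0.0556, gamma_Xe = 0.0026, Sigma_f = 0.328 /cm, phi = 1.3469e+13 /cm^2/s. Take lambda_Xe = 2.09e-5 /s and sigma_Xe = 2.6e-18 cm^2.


Xe_eq = (gamma_I + gamma_Xe) * Sigma_f * phi / (lambda_Xe + sigma_Xe * phi)
Numerator = (0.0556 + 0.0026) * 0.328 * 1.3469e+13 = 2.571178e+11
Denominator = 2.09e-5 + 2.6e-18 * 1.3469e+13 = 5.591940e-05
Xe_eq = 2.571178e+11 / 5.591940e-05 = 4.5980e+15 /cm^3

4.5980e+15


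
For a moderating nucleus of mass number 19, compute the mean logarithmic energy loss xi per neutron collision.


xi = 1 + (A-1)^2/(2A) * ln((A-1)/(A+1))
xi = 1 + (19-1)^2/(2*19) * ln((19-1)/(19 +1))
xi = 0.10166

0.10166


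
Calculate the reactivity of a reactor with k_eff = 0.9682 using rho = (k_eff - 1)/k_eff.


rho = (k_eff - 1) / k_eff
rho = (0.9682 - 1) / 0.9682
rho = -0.032844

-0.032844


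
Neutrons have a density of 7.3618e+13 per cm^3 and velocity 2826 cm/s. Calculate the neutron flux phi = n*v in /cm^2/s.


phi = n * v
phi = 7.3618e+13 * 2826
phi = 2.0804e+17 /cm^2/s

2.0804e+17


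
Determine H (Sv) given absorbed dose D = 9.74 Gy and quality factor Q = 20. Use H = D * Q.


H = D * Q
H = 9.74 * 20
H = 194.80 Sv

194.80


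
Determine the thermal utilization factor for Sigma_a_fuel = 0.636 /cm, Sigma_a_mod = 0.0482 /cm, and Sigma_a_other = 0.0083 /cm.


f = Sigma_a_fuel / (Sigma_a_fuel + Sigma_a_mod + Sigma_a_other)
f = 0.636 / (0.636 + 0.0482 + 0.0083)
f = 0.91841

0.91841


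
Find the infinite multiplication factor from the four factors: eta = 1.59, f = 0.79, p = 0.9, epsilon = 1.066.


k_inf = eta * f * p * epsilon
k_inf = 1.59 * 0.79 * 0.9 * 1.066
k_inf = 1.2051

1.2051


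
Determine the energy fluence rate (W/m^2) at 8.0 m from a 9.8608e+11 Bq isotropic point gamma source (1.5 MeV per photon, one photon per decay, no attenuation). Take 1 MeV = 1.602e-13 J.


psi = A * E * 1.602e-13 / (4*pi*r^2)
psi = 9.8608e+11 * 1.5 * 1.602e-13 / (4*pi*8.0^2)
psi = 2.9463e-04 W/m^2

2.9463e-04


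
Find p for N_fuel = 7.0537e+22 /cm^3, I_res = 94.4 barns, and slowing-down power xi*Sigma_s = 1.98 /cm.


p = exp(-N * I * 1e-24 / (xi*Sigma_s))
p = exp(-7.0537e+22 * 94.4 * 1e-24 / 1.98)
p = 0.034632

0.034632


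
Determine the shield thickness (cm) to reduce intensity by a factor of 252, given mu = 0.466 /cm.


x = ln(factor) / mu
x = ln(252) / 0.466
x = 11.866 cm

11.866


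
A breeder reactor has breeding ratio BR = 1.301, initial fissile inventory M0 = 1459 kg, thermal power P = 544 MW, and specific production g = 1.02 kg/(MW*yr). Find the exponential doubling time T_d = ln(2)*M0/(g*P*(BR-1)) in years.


Breeding gain G = BR - 1 = 1.301 - 1 = 0.301
Fissile production rate = g * P * G = 1.02 * 544 * 0.301 = 167.01888 kg/yr
T_d = ln(2) * M0 / (g * P * G)
T_d = ln(2) * 1459 / 167.01888 = 6.0550 yr

6.0550


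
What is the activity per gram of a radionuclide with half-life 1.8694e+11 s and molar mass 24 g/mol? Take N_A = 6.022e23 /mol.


lambda = ln(2) / t_half = ln(2) / 1.8694e+11 = 3.707859e-12 /s
SA = lambda * N_A / M
SA = 3.707859e-12 * 6.022e23 / 24
SA = 9.3036e+10 Bq/g

9.3036e+10


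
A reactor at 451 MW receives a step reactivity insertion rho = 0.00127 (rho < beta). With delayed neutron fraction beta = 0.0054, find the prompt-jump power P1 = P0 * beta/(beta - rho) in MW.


P1/P0 = beta / (beta - rho)
P1/P0 = 0.0054 / (0.0054 - 0.00127) = 1.307506
P1 = 451 * 1.307506 = 589.69 MW

589.69


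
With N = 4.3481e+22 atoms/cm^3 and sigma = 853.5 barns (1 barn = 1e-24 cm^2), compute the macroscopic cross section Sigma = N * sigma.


Sigma = N * sigma_barns * 1e-24
Sigma = 4.3481e+22 * 853.5 * 1e-24
Sigma = 37.111 /cm

37.111


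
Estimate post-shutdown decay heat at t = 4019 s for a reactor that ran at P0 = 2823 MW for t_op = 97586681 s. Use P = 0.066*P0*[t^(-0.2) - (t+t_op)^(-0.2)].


P/P0 = 0.066 * [t^(-0.2) - (t + t_op)^(-0.2)]
P/P0 = 0.066 * [4019^(-0.2) - (4019 + 97586681)^(-0.2)]
P/P0 = 0.066 * [0.1901851 - 0.02524168] = 0.01088627
P = 2823 * 0.01088627 = 30.732 MW

30.732


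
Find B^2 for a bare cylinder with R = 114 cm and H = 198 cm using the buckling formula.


B^2 = (2.405/R)^2 + (pi/H)^2
B^2 = (2.405/114)^2 + (pi/198)^2
B^2 = 6.9681e-04 /cm^2

6.9681e-04


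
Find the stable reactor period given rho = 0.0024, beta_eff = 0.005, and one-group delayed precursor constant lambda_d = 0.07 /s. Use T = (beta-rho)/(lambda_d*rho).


T = (beta - rho) / (lambda_d * rho)
T = (0.005 - 0.0024) / (0.07 * 0.0024)
T = 15.476 s

15.476


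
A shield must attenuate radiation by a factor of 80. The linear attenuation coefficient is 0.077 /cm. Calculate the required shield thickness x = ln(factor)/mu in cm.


x = ln(factor) / mu
x = ln(80) / 0.077
x = 56.909 cm

56.909


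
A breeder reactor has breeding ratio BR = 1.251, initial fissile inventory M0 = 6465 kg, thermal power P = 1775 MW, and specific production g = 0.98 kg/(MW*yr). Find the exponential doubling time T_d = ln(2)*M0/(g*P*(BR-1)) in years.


Breeding gain G = BR - 1 = 1.251 - 1 = 0.251
Fissile production rate = g * P * G = 0.98 * 1775 * 0.251 = 436.6145 kg/yr
T_d = ln(2) * M0 / (g * P * G)
T_d = ln(2) * 6465 / 436.6145 = 10.264 yr

10.264


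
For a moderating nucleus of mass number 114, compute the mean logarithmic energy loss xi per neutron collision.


xi = 1 + (A-1)^2/(2A) * ln((A-1)/(A+1))
xi = 1 + (114-1)^2/(2*114) * ln((114-1)/(114 +1))
xi = 0.017442

0.017442


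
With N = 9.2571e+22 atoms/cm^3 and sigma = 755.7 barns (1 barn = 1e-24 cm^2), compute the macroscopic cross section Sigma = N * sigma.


Sigma = N * sigma_barns * 1e-24
Sigma = 9.2571e+22 * 755.7 * 1e-24
Sigma = 69.956 /cm

69.956


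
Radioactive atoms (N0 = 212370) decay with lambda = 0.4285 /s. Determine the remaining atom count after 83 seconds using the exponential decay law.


N = N0 * exp(-lambda * t)
N = 212370 * exp(-0.4285 * 83)
N = 7.6066e-11

7.6066e-11


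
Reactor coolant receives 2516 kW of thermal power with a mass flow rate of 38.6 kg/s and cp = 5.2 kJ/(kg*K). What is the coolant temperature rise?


dT = Q / (m_dot * cp)
dT = 2516 / (38.6 * 5.2)
dT = 12.535 C

12.535


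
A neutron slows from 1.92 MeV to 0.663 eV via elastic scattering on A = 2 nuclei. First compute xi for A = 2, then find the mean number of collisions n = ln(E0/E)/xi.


xi = 1 + (A-1)^2/(2A)*ln((A-1)/(A+1)) = 0.7253469 (for A = 2)
n = ln(E0/E) / xi
n = ln(1.92e6 / 0.663) / 0.7253469
n = ln(2.895928e+06) / 0.7253469 = 20.513

20.513


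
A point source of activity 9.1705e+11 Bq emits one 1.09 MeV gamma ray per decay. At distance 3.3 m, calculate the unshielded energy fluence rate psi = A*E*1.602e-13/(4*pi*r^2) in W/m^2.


psi = A * E * 1.602e-13 / (4*pi*r^2)
psi = 9.1705e+11 * 1.09 * 1.602e-13 / (4*pi*3.3^2)
psi = 0.0011702 W/m^2

0.0011702


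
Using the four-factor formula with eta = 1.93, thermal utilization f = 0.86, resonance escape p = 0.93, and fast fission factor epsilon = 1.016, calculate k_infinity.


k_inf = eta * f * p * epsilon
k_inf = 1.93 * 0.86 * 0.93 * 1.016
k_inf = 1.5683

1.5683


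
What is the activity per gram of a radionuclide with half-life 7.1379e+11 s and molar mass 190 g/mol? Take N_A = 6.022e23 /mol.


lambda = ln(2) / t_half = ln(2) / 7.1379e+11 = 9.710800e-13 /s
SA = lambda * N_A / M
SA = 9.710800e-13 * 6.022e23 / 190
SA = 3.0778e+09 Bq/g

3.0778e+09


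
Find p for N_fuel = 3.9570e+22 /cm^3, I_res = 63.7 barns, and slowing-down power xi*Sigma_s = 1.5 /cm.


p = exp(-N * I * 1e-24 / (xi*Sigma_s))
p = exp(-3.9570e+22 * 63.7 * 1e-24 / 1.5)
p = 0.18630

0.18630


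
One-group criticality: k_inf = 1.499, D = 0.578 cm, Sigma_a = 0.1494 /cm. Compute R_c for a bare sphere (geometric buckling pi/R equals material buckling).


L^2 = D / Sigma_a = 0.578 / 0.1494 = 3.868809 cm^2
B_m^2 = (k_inf - 1) / L^2 = (1.499 - 1) / 3.868809 = 0.1289803 /cm^2
For a bare sphere: B_g = pi/R, so R_c = pi / sqrt(B_m^2)
R_c = pi / sqrt(0.1289803) = 8.7476 cm

8.7476


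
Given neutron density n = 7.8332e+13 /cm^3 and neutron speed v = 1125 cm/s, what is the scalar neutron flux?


phi = n * v
phi = 7.8332e+13 * 1125
phi = 8.8124e+16 /cm^2/s

8.8124e+16


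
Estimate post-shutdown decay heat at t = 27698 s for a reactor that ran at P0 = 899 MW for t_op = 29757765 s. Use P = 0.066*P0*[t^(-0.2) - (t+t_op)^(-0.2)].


P/P0 = 0.066 * [t^(-0.2) - (t + t_op)^(-0.2)]
P/P0 = 0.066 * [27698^(-0.2) - (27698 + 29757765)^(-0.2)]
P/P0 = 0.066 * [0.1292737 - 0.03200362] = 0.006419825
P = 899 * 0.006419825 = 5.7714 MW

5.7714


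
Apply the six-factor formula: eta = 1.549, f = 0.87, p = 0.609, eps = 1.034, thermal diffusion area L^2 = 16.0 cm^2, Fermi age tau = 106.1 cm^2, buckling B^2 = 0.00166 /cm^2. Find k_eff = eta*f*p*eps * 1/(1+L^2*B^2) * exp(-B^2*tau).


k_inf = eta*f*p*eps = 1.549*0.87*0.609*1.034 = 0.8486107
P_TNL = 1/(1 + L^2*B^2) = 1/(1 + 16.0*0.00166) = 0.9741272
P_FNL = exp(-B^2*tau) = exp(-0.00166*106.1) = 0.8385123
k_eff = k_inf * P_TNL * P_FNL = 0.8486107 * 0.9741272 * 0.8385123
k_eff = 0.69316

0.69316


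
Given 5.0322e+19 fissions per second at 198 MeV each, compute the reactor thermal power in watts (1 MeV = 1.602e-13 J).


P = fission_rate * E_MeV * 1.602e-13
P = 5.0322e+19 * 198 * 1.602e-13
P = 1.5962e+09 W

1.5962e+09


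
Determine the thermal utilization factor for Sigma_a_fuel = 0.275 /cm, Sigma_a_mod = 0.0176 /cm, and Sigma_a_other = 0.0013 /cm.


f = Sigma_a_fuel / (Sigma_a_fuel + Sigma_a_mod + Sigma_a_other)
f = 0.275 / (0.275 + 0.0176 + 0.0013)
f = 0.93569

0.93569


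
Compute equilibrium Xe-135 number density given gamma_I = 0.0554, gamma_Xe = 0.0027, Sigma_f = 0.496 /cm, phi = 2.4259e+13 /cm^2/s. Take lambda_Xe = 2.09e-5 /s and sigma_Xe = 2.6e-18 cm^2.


Xe_eq = (gamma_I + gamma_Xe) * Sigma_f * phi / (lambda_Xe + sigma_Xe * phi)
Numerator = (0.0554 + 0.0027) * 0.496 * 2.4259e+13 = 6.990862e+11
Denominator = 2.09e-5 + 2.6e-18 * 2.4259e+13 = 8.397340e-05
Xe_eq = 6.990862e+11 / 8.397340e-05 = 8.3251e+15 /cm^3

8.3251e+15


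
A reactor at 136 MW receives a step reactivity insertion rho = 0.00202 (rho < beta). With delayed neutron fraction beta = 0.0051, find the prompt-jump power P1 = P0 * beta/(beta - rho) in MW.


P1/P0 = beta / (beta - rho)
P1/P0 = 0.0051 / (0.0051 - 0.00202) = 1.655844
P1 = 136 * 1.655844 = 225.19 MW

225.19


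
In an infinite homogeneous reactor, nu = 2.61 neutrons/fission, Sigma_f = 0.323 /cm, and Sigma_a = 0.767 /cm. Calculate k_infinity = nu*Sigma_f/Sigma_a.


k_inf = nu * Sigma_f / Sigma_a
k_inf = 2.61 * 0.323 / 0.767
k_inf = 1.0991

1.0991


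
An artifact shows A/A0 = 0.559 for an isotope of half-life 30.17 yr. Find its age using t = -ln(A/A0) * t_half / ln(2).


lambda = ln(2) / t_half = ln(2) / 30.17 = 0.02297472 /yr
t = -ln(A/A0) / lambda
t = -ln(0.559) / 0.02297472
t = 25.315 yr

25.315


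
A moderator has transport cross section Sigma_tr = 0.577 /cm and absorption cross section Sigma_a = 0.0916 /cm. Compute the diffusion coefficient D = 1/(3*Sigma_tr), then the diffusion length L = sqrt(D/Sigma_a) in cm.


D = 1 / (3 * Sigma_tr) = 1 / (3 * 0.577) = 0.5777008 cm
L = sqrt(D / Sigma_a)
L = sqrt(0.5777008 / 0.0916)
L = 2.5113 cm

2.5113


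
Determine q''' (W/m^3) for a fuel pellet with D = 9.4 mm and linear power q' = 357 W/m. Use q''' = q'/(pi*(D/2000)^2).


r = D / 2 / 1000 = 9.4 / 2 / 1000 = 0.0047 m
q''' = q' / (pi * r^2)
q''' = 357 / (pi * 0.0047^2)
q''' = 5.1443e+06 W/m^3

5.1443e+06


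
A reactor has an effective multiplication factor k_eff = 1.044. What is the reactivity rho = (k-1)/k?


rho = (k_eff - 1) / k_eff
rho = (1.044 - 1) / 1.044
rho = 0.042146

0.042146


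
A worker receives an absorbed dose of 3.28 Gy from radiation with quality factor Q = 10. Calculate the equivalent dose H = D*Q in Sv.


H = D * Q
H = 3.28 * 10
H = 32.800 Sv

32.800


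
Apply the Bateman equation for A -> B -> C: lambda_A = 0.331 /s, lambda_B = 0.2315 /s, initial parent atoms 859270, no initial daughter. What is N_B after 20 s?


N_B(t) = lambda_A * N_A0 / (lambda_B - lambda_A) * [exp(-lambda_A*t) - exp(-lambda_B*t)]
exp(-0.331*20) = 0.001333431; exp(-0.2315*20) = 0.009754759
N_B = 0.331 * 859270 / (0.2315 - 0.331) * (0.001333431 - 0.009754759)
N_B = 24072

24072


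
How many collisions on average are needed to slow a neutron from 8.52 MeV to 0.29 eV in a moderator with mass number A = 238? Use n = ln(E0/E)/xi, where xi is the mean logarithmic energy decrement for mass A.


xi = 1 + (A-1)^2/(2A)*ln((A-1)/(A+1)) = 0.008379872 (for A = 238)
n = ln(E0/E) / xi
n = ln(8.52e6 / 0.29) / 0.008379872
n = ln(2.937931e+07) / 0.008379872 = 2052.0

2052.0


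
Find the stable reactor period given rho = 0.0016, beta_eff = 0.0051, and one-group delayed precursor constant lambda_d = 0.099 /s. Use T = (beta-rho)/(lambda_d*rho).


T = (beta - rho) / (lambda_d * rho)
T = (0.0051 - 0.0016) / (0.099 * 0.0016)
T = 22.096 s

22.096


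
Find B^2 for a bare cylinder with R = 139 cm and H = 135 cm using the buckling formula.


B^2 = (2.405/R)^2 + (pi/H)^2
B^2 = (2.405/139)^2 + (pi/135)^2
B^2 = 8.4091e-04 /cm^2

8.4091e-04


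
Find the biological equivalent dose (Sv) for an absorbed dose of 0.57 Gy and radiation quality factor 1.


H = D * Q
H = 0.57 * 1
H = 0.57000 Sv

0.57000


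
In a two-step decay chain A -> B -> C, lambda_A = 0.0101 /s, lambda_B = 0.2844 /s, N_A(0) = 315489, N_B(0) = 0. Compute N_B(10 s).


N_B(t) = lambda_A * N_A0 / (lambda_B - lambda_A) * [exp(-lambda_A*t) - exp(-lambda_B*t)]
exp(-0.0101*10) = 0.9039330; exp(-0.2844*10) = 0.05819243
N_B = 0.0101 * 315489 / (0.2844 - 0.0101) * (0.9039330 - 0.05819243)
N_B = 9824.6

9824.6


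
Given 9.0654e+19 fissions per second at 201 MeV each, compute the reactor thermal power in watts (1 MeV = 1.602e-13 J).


P = fission_rate * E_MeV * 1.602e-13
P = 9.0654e+19 * 201 * 1.602e-13
P = 2.9191e+09 W

2.9191e+09


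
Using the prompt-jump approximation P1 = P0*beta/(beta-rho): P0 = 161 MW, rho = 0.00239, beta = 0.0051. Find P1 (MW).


P1/P0 = beta / (beta - rho)
P1/P0 = 0.0051 / (0.0051 - 0.00239) = 1.881919
P1 = 161 * 1.881919 = 302.99 MW

302.99


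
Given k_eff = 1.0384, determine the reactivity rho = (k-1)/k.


rho = (k_eff - 1) / k_eff
rho = (1.0384 - 1) / 1.0384
rho = 0.036980

0.036980


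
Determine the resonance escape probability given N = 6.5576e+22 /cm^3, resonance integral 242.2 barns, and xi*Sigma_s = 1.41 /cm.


p = exp(-N * I * 1e-24 / (xi*Sigma_s))
p = exp(-6.5576e+22 * 242.2 * 1e-24 / 1.41)
p = 1.2824e-05

1.2824e-05


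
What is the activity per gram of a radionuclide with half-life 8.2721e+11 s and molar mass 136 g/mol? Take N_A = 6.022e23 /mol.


lambda = ln(2) / t_half = ln(2) / 8.2721e+11 = 8.379338e-13 /s
SA = lambda * N_A / M
SA = 8.379338e-13 * 6.022e23 / 136
SA = 3.7103e+09 Bq/g

3.7103e+09


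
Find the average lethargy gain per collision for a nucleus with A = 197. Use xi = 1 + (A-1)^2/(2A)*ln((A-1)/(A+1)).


xi = 1 + (A-1)^2/(2A) * ln((A-1)/(A+1))
xi = 1 + (197-1)^2/(2*197) * ln((197-1)/(197 +1))
xi = 0.010118

0.010118


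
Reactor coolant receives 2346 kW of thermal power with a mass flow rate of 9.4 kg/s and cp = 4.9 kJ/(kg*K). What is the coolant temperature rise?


dT = Q / (m_dot * cp)
dT = 2346 / (9.4 * 4.9)
dT = 50.934 C

50.934


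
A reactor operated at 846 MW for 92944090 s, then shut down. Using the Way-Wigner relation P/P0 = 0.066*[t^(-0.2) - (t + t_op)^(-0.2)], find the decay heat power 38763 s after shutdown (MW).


P/P0 = 0.066 * [t^(-0.2) - (t + t_op)^(-0.2)]
P/P0 = 0.066 * [38763^(-0.2) - (38763 + 92944090)^(-0.2)]
P/P0 = 0.066 * [0.1208694 - 0.02548704] = 0.006295236
P = 846 * 0.006295236 = 5.3258 MW

5.3258


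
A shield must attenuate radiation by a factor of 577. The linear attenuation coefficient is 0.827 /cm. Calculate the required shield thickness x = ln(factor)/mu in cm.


x = ln(factor) / mu
x = ln(577) / 0.827
x = 7.6878 cm

7.6878


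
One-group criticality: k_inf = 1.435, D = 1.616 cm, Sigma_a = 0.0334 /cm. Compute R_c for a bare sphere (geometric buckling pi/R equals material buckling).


L^2 = D / Sigma_a = 1.616 / 0.0334 = 48.38323 cm^2
B_m^2 = (k_inf - 1) / L^2 = (1.435 - 1) / 48.38323 = 0.008990718 /cm^2
For a bare sphere: B_g = pi/R, so R_c = pi / sqrt(B_m^2)
R_c = pi / sqrt(0.008990718) = 33.132 cm

33.132


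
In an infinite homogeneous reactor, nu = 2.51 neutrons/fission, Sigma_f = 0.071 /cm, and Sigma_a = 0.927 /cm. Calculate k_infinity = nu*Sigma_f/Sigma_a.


k_inf = nu * Sigma_f / Sigma_a
k_inf = 2.51 * 0.071 / 0.927
k_inf = 0.19224

0.19224


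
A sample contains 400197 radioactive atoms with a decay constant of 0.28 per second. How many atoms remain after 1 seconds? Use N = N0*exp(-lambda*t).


N = N0 * exp(-lambda * t)
N = 400197 * exp(-0.28 * 1)
N = 302462

302462


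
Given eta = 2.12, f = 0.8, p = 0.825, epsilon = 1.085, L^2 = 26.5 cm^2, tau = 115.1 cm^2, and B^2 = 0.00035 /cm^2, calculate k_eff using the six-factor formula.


k_inf = eta*f*p*eps = 2.12*0.8*0.825*1.085 = 1.518132
P_TNL = 1/(1 + L^2*B^2) = 1/(1 + 26.5*0.00035) = 0.9908102
P_FNL = exp(-B^2*tau) = exp(-0.00035*115.1) = 0.9605157
k_eff = k_inf * P_TNL * P_FNL = 1.518132 * 0.9908102 * 0.9605157
k_eff = 1.4448

1.4448


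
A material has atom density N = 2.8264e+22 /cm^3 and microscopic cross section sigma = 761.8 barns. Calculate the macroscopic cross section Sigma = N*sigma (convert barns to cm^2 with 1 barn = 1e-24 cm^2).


Sigma = N * sigma_barns * 1e-24
Sigma = 2.8264e+22 * 761.8 * 1e-24
Sigma = 21.532 /cm

21.532


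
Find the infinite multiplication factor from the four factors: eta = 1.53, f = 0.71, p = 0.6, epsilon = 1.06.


k_inf = eta * f * p * epsilon
k_inf = 1.53 * 0.71 * 0.6 * 1.06
k_inf = 0.69089

0.69089


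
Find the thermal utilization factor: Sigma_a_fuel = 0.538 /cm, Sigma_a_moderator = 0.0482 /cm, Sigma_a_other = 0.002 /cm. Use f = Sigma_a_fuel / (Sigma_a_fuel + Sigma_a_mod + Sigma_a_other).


f = Sigma_a_fuel / (Sigma_a_fuel + Sigma_a_mod + Sigma_a_other)
f = 0.538 / (0.538 + 0.0482 + 0.002)
f = 0.91465

0.91465


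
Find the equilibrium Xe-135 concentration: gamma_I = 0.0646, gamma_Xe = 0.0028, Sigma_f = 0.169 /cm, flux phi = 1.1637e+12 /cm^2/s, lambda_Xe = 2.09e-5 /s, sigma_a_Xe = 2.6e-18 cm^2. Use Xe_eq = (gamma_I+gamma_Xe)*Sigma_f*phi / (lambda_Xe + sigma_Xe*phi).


Xe_eq = (gamma_I + gamma_Xe) * Sigma_f * phi / (lambda_Xe + sigma_Xe * phi)
Numerator = (0.0646 + 0.0028) * 0.169 * 1.1637e+12 = 1.325524e+10
Denominator = 2.09e-5 + 2.6e-18 * 1.1637e+12 = 2.392562e-05
Xe_eq = 1.325524e+10 / 2.392562e-05 = 5.5402e+14 /cm^3

5.5402e+14


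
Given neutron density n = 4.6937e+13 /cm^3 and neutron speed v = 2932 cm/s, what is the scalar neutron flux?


phi = n * v
phi = 4.6937e+13 * 2932
phi = 1.3762e+17 /cm^2/s

1.3762e+17


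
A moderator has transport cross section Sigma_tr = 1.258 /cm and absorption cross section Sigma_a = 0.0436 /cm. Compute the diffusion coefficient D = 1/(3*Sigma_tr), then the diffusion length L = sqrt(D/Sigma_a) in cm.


D = 1 / (3 * Sigma_tr) = 1 / (3 * 1.258) = 0.2649709 cm
L = sqrt(D / Sigma_a)
L = sqrt(0.2649709 / 0.0436)
L = 2.4652 cm

2.4652


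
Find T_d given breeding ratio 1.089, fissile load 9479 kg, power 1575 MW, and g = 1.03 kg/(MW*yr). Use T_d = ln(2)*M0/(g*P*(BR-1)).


Breeding gain G = BR - 1 = 1.089 - 1 = 0.089
Fissile production rate = g * P * G = 1.03 * 1575 * 0.089 = 144.38025 kg/yr
T_d = ln(2) * M0 / (g * P * G)
T_d = ln(2) * 9479 / 144.38025 = 45.507 yr

45.507


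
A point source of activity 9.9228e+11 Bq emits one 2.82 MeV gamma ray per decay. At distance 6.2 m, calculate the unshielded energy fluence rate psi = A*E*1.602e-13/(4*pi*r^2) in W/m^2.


psi = A * E * 1.602e-13 / (4*pi*r^2)
psi = 9.9228e+11 * 2.82 * 1.602e-13 / (4*pi*6.2^2)
psi = 9.2801e-04 W/m^2

9.2801e-04


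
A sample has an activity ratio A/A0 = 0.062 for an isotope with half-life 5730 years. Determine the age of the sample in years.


lambda = ln(2) / t_half = ln(2) / 5730 = 1.209681e-04 /yr
t = -ln(A/A0) / lambda
t = -ln(0.062) / 1.209681e-04
t = 22986 yr

22986


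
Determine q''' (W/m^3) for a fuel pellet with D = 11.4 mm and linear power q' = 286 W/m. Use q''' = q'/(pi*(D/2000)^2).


r = D / 2 / 1000 = 11.4 / 2 / 1000 = 0.0057 m
q''' = q' / (pi * r^2)
q''' = 286 / (pi * 0.0057^2)
q''' = 2.8020e+06 W/m^3

2.8020e+06


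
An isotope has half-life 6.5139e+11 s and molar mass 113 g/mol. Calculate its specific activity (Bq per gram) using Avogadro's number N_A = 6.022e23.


lambda = ln(2) / t_half = ln(2) / 6.5139e+11 = 1.064105e-12 /s
SA = lambda * N_A / M
SA = 1.064105e-12 * 6.022e23 / 113
SA = 5.6708e+09 Bq/g

5.6708e+09


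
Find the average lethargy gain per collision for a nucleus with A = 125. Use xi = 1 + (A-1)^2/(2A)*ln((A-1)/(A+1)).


xi = 1 + (A-1)^2/(2A) * ln((A-1)/(A+1))
xi = 1 + (125-1)^2/(2*125) * ln((125-1)/(125 +1))
xi = 0.015915

0.015915


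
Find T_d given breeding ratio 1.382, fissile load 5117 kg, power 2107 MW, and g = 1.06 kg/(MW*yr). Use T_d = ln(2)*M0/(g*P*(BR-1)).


Breeding gain G = BR - 1 = 1.382 - 1 = 0.382
Fissile production rate = g * P * G = 1.06 * 2107 * 0.382 = 853.16644 kg/yr
T_d = ln(2) * M0 / (g * P * G)
T_d = ln(2) * 5117 / 853.16644 = 4.1573 yr

4.1573


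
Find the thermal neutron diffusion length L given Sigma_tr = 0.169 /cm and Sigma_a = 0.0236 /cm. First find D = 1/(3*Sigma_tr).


D = 1 / (3 * Sigma_tr) = 1 / (3 * 0.169) = 1.972387 cm
L = sqrt(D / Sigma_a)
L = sqrt(1.972387 / 0.0236)
L = 9.1420 cm

9.1420


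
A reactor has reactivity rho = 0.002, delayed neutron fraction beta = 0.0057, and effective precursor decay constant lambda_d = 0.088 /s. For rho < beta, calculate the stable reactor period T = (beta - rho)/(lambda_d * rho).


T = (beta - rho) / (lambda_d * rho)
T = (0.0057 - 0.002) / (0.088 * 0.002)
T = 21.023 s

21.023


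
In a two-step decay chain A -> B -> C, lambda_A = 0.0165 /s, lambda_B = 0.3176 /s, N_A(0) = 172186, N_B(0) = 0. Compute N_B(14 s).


N_B(t) = lambda_A * N_A0 / (lambda_B - lambda_A) * [exp(-lambda_A*t) - exp(-lambda_B*t)]
exp(-0.0165*14) = 0.7937395; exp(-0.3176*14) = 0.01172069
N_B = 0.0165 * 172186 / (0.3176 - 0.0165) * (0.7937395 - 0.01172069)
N_B = 7378.8

7378.8


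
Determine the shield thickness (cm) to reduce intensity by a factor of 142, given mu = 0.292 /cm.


x = ln(factor) / mu
x = ln(142) / 0.292
x = 16.972 cm

16.972


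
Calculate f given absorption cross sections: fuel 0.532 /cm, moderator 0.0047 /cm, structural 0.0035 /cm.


f = Sigma_a_fuel / (Sigma_a_fuel + Sigma_a_mod + Sigma_a_other)
f = 0.532 / (0.532 + 0.0047 + 0.0035)
f = 0.98482

0.98482


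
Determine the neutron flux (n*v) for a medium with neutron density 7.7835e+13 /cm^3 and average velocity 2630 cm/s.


phi = n * v
phi = 7.7835e+13 * 2630
phi = 2.0471e+17 /cm^2/s

2.0471e+17


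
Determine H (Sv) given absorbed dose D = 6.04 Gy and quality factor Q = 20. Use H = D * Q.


H = D * Q
H = 6.04 * 20
H = 120.80 Sv

120.80


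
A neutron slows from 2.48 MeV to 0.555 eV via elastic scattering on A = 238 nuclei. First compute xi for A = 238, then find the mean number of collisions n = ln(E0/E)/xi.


xi = 1 + (A-1)^2/(2A)*ln((A-1)/(A+1)) = 0.008379872 (for A = 238)
n = ln(E0/E) / xi
n = ln(2.48e6 / 0.555) / 0.008379872
n = ln(4.468468e+06) / 0.008379872 = 1827.3

1827.3


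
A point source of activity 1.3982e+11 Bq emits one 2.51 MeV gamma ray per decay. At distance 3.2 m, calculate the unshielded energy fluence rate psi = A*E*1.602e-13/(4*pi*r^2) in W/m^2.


psi = A * E * 1.602e-13 / (4*pi*r^2)
psi = 1.3982e+11 * 2.51 * 1.602e-13 / (4*pi*3.2^2)
psi = 4.3691e-04 W/m^2

4.3691e-04


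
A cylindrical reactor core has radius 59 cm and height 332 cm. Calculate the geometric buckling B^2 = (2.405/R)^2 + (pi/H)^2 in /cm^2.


B^2 = (2.405/R)^2 + (pi/H)^2
B^2 = (2.405/59)^2 + (pi/332)^2
B^2 = 0.0017511 /cm^2

0.0017511


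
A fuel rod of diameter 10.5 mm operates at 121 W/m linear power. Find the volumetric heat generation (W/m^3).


r = D / 2 / 1000 = 10.5 / 2 / 1000 = 0.00525 m
q''' = q' / (pi * r^2)
q''' = 121 / (pi * 0.00525^2)
q''' = 1.3974e+06 W/m^3

1.3974e+06


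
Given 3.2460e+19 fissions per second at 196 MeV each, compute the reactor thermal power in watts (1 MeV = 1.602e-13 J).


P = fission_rate * E_MeV * 1.602e-13
P = 3.2460e+19 * 196 * 1.602e-13
P = 1.0192e+09 W

1.0192e+09


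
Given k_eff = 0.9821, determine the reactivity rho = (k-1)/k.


rho = (k_eff - 1) / k_eff
rho = (0.9821 - 1) / 0.9821
rho = -0.018226

-0.018226


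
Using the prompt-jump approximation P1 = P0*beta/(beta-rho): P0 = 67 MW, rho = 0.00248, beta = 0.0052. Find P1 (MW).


P1/P0 = beta / (beta - rho)
P1/P0 = 0.0052 / (0.0052 - 0.00248) = 1.911765
P1 = 67 * 1.911765 = 128.09 MW

128.09


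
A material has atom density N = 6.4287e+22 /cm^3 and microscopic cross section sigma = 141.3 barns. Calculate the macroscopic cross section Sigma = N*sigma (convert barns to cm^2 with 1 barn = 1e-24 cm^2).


Sigma = N * sigma_barns * 1e-24
Sigma = 6.4287e+22 * 141.3 * 1e-24
Sigma = 9.0838 /cm

9.0838


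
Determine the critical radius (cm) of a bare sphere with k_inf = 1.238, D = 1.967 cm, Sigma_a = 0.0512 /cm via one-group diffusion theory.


L^2 = D / Sigma_a = 1.967 / 0.0512 = 38.41797 cm^2
B_m^2 = (k_inf - 1) / L^2 = (1.238 - 1) / 38.41797 = 0.006195018 /cm^2
For a bare sphere: B_g = pi/R, so R_c = pi / sqrt(B_m^2)
R_c = pi / sqrt(0.006195018) = 39.914 cm

39.914


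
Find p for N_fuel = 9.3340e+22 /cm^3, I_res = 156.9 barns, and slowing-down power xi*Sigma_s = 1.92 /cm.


p = exp(-N * I * 1e-24 / (xi*Sigma_s))
p = exp(-9.3340e+22 * 156.9 * 1e-24 / 1.92)
p = 4.8681e-04

4.8681e-04


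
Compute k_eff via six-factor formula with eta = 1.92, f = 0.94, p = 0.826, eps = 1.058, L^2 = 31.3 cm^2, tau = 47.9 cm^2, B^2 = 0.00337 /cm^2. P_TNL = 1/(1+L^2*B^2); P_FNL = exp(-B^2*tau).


k_inf = eta*f*p*eps = 1.92*0.94*0.826*1.058 = 1.577229
P_TNL = 1/(1 + L^2*B^2) = 1/(1 + 31.3*0.00337) = 0.9045836
P_FNL = exp(-B^2*tau) = exp(-0.00337*47.9) = 0.8509321
k_eff = k_inf * P_TNL * P_FNL = 1.577229 * 0.9045836 * 0.8509321
k_eff = 1.2141

1.2141


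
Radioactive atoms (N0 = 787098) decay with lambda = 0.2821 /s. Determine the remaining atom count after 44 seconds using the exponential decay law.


N = N0 * exp(-lambda * t)
N = 787098 * exp(-0.2821 * 44)
N = 3.2018

3.2018


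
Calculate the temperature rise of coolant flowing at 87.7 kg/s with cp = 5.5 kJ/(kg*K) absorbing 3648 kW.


dT = Q / (m_dot * cp)
dT = 3648 / (87.7 * 5.5)
dT = 7.5630 C

7.5630


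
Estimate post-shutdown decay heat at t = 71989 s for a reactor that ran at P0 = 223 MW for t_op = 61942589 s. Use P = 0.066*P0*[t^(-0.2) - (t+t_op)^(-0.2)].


P/P0 = 0.066 * [t^(-0.2) - (t + t_op)^(-0.2)]
P/P0 = 0.066 * [71989^(-0.2) - (71989 + 61942589)^(-0.2)]
P/P0 = 0.066 * [0.1067940 - 0.02763766] = 0.005224318
P = 223 * 0.005224318 = 1.1650 MW

1.1650


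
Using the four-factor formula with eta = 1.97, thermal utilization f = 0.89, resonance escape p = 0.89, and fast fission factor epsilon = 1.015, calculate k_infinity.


k_inf = eta * f * p * epsilon
k_inf = 1.97 * 0.89 * 0.89 * 1.015
k_inf = 1.5838

1.5838


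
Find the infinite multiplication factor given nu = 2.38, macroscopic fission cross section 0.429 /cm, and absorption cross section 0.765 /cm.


k_inf = nu * Sigma_f / Sigma_a
k_inf = 2.38 * 0.429 / 0.765
k_inf = 1.3347

1.3347


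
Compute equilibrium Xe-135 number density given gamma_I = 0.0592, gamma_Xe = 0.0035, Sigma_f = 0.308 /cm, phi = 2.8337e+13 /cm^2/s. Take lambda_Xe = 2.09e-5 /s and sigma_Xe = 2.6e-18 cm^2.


Xe_eq = (gamma_I + gamma_Xe) * Sigma_f * phi / (lambda_Xe + sigma_Xe * phi)
Numerator = (0.0592 + 0.0035) * 0.308 * 2.8337e+13 = 5.472328e+11
Denominator = 2.09e-5 + 2.6e-18 * 2.8337e+13 = 9.457620e-05
Xe_eq = 5.472328e+11 / 9.457620e-05 = 5.7862e+15 /cm^3

5.7862e+15


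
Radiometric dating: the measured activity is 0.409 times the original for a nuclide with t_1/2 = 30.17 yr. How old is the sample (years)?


lambda = ln(2) / t_half = ln(2) / 30.17 = 0.02297472 /yr
t = -ln(A/A0) / lambda
t = -ln(0.409) / 0.02297472
t = 38.914 yr

38.914


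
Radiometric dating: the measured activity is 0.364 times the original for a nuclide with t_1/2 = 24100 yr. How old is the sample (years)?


lambda = ln(2) / t_half = ln(2) / 24100 = 2.876129e-05 /yr
t = -ln(A/A0) / lambda
t = -ln(0.364) / 2.876129e-05
t = 35138 yr

35138


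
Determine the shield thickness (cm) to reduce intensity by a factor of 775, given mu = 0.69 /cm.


x = ln(factor) / mu
x = ln(775) / 0.69
x = 9.6418 cm

9.6418


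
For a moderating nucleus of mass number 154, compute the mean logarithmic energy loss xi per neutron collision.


xi = 1 + (A-1)^2/(2A) * ln((A-1)/(A+1))
xi = 1 + (154-1)^2/(2*154) * ln((154-1)/(154 +1))
xi = 0.012931

0.012931


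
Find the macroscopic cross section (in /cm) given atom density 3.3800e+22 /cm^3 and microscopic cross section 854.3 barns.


Sigma = N * sigma_barns * 1e-24
Sigma = 3.3800e+22 * 854.3 * 1e-24
Sigma = 28.875 /cm

28.875


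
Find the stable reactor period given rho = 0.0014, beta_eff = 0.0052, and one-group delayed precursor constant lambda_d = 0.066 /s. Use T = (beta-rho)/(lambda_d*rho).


T = (beta - rho) / (lambda_d * rho)
T = (0.0052 - 0.0014) / (0.066 * 0.0014)
T = 41.126 s

41.126


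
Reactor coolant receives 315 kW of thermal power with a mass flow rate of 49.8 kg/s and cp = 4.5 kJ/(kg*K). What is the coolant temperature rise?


dT = Q / (m_dot * cp)
dT = 315 / (49.8 * 4.5)
dT = 1.4056 C

1.4056


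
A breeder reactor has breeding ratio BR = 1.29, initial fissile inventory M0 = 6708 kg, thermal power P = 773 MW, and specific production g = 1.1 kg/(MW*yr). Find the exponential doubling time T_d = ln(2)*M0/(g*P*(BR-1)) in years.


Breeding gain G = BR - 1 = 1.29 - 1 = 0.29
Fissile production rate = g * P * G = 1.1 * 773 * 0.29 = 246.587 kg/yr
T_d = ln(2) * M0 / (g * P * G)
T_d = ln(2) * 6708 / 246.587 = 18.856 yr

18.856


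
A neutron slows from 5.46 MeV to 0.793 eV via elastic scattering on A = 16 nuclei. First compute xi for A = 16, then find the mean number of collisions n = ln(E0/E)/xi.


xi = 1 + (A-1)^2/(2A)*ln((A-1)/(A+1)) = 0.1199467 (for A = 16)
n = ln(E0/E) / xi
n = ln(5.46e6 / 0.793) / 0.1199467
n = ln(6.885246e+06) / 0.1199467 = 131.27

131.27


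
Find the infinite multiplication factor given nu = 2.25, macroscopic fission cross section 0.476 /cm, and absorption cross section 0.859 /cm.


k_inf = nu * Sigma_f / Sigma_a
k_inf = 2.25 * 0.476 / 0.859
k_inf = 1.2468

1.2468


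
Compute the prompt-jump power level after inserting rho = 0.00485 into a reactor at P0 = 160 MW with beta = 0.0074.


P1/P0 = beta / (beta - rho)
P1/P0 = 0.0074 / (0.0074 - 0.00485) = 2.901961
P1 = 160 * 2.901961 = 464.31 MW

464.31


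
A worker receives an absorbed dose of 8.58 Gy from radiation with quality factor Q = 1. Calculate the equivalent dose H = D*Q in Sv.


H = D * Q
H = 8.58 * 1
H = 8.5800 Sv

8.5800


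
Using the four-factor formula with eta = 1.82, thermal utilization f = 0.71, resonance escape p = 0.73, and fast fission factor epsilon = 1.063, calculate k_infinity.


k_inf = eta * f * p * epsilon
k_inf = 1.82 * 0.71 * 0.73 * 1.063
k_inf = 1.0027

1.0027


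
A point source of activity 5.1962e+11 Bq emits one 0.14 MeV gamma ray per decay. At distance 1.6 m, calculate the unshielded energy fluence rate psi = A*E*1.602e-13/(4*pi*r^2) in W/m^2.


psi = A * E * 1.602e-13 / (4*pi*r^2)
psi = 5.1962e+11 * 0.14 * 1.602e-13 / (4*pi*1.6^2)
psi = 3.6227e-04 W/m^2

3.6227e-04


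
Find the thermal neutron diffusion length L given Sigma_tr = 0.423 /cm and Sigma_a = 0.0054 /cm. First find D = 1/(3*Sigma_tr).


D = 1 / (3 * Sigma_tr) = 1 / (3 * 0.423) = 0.7880221 cm
L = sqrt(D / Sigma_a)
L = sqrt(0.7880221 / 0.0054)
L = 12.080 cm

12.080


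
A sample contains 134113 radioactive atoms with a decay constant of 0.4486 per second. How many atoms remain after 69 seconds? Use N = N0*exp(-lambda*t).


N = N0 * exp(-lambda * t)
N = 134113 * exp(-0.4486 * 69)
N = 4.8370e-09

4.8370e-09


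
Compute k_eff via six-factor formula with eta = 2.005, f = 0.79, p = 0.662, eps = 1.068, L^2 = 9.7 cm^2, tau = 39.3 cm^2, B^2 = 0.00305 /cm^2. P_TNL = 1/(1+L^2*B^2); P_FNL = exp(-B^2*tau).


k_inf = eta*f*p*eps = 2.005*0.79*0.662*1.068 = 1.119878
P_TNL = 1/(1 + L^2*B^2) = 1/(1 + 9.7*0.00305) = 0.9712651
P_FNL = exp(-B^2*tau) = exp(-0.00305*39.3) = 0.8870402
k_eff = k_inf * P_TNL * P_FNL = 1.119878 * 0.9712651 * 0.8870402
k_eff = 0.96483

0.96483


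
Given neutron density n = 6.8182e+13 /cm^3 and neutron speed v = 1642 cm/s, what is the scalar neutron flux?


phi = n * v
phi = 6.8182e+13 * 1642
phi = 1.1195e+17 /cm^2/s

1.1195e+17


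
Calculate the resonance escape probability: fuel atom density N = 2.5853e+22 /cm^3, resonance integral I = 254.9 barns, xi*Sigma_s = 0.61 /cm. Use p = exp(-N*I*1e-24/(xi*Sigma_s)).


p = exp(-N * I * 1e-24 / (xi*Sigma_s))
p = exp(-2.5853e+22 * 254.9 * 1e-24 / 0.61)
p = 2.0335e-05

2.0335e-05


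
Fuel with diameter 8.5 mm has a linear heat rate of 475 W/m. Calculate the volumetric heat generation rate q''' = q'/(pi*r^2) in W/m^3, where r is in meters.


r = D / 2 / 1000 = 8.5 / 2 / 1000 = 0.00425 m
q''' = q' / (pi * r^2)
q''' = 475 / (pi * 0.00425^2)
q''' = 8.3708e+06 W/m^3

8.3708e+06


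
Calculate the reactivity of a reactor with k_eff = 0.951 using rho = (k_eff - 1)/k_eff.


rho = (k_eff - 1) / k_eff
rho = (0.951 - 1) / 0.951
rho = -0.051525

-0.051525


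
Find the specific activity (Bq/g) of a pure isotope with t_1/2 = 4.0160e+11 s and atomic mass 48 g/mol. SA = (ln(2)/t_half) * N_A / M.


lambda = ln(2) / t_half = ln(2) / 4.0160e+11 = 1.725964e-12 /s
SA = lambda * N_A / M
SA = 1.725964e-12 * 6.022e23 / 48
SA = 2.1654e+10 Bq/g

2.1654e+10


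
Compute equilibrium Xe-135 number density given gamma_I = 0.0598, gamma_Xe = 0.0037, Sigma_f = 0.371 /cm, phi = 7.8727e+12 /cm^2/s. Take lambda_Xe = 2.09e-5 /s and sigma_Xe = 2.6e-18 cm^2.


Xe_eq = (gamma_I + gamma_Xe) * Sigma_f * phi / (lambda_Xe + sigma_Xe * phi)
Numerator = (0.0598 + 0.0037) * 0.371 * 7.8727e+12 = 1.854690e+11
Denominator = 2.09e-5 + 2.6e-18 * 7.8727e+12 = 4.136902e-05
Xe_eq = 1.854690e+11 / 4.136902e-05 = 4.4833e+15 /cm^3

4.4833e+15


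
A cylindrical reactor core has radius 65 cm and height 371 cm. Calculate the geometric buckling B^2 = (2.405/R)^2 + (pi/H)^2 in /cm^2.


B^2 = (2.405/R)^2 + (pi/H)^2
B^2 = (2.405/65)^2 + (pi/371)^2
B^2 = 0.0014407 /cm^2

0.0014407


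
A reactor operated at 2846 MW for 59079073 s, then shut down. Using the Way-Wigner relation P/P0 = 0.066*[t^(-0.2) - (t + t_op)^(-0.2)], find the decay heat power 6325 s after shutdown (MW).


P/P0 = 0.066 * [t^(-0.2) - (t + t_op)^(-0.2)]
P/P0 = 0.066 * [6325^(-0.2) - (6325 + 59079073)^(-0.2)]
P/P0 = 0.066 * [0.1736952 - 0.02790641] = 0.009622060
P = 2846 * 0.009622060 = 27.384 MW

27.384


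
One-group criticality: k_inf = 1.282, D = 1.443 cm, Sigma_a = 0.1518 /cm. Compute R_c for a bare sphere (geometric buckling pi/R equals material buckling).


L^2 = D / Sigma_a = 1.443 / 0.1518 = 9.505929 cm^2
B_m^2 = (k_inf - 1) / L^2 = (1.282 - 1) / 9.505929 = 0.02966570 /cm^2
For a bare sphere: B_g = pi/R, so R_c = pi / sqrt(B_m^2)
R_c = pi / sqrt(0.02966570) = 18.240 cm

18.240


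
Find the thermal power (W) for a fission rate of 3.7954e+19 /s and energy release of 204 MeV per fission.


P = fission_rate * E_MeV * 1.602e-13
P = 3.7954e+19 * 204 * 1.602e-13
P = 1.2404e+09 W

1.2404e+09


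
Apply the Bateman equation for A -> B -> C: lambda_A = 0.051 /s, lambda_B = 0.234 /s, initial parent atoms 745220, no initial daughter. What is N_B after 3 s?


N_B(t) = lambda_A * N_A0 / (lambda_B - lambda_A) * [exp(-lambda_A*t) - exp(-lambda_B*t)]
exp(-0.051*3) = 0.8581297; exp(-0.234*3) = 0.4955931
N_B = 0.051 * 745220 / (0.234 - 0.051) * (0.8581297 - 0.4955931)
N_B = 75293

75293
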